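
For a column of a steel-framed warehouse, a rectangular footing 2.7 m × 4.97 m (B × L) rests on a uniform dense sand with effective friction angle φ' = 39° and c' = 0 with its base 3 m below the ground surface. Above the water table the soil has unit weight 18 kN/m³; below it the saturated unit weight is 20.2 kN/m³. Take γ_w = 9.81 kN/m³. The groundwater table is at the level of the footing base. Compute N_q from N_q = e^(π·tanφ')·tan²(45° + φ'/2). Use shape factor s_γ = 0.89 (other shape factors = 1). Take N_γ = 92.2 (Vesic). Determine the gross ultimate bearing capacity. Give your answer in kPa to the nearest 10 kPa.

q_ult ≈ 4170 kPa

tan39° = 0.8098, so N_q = e^(π×0.8098)·tan²(64.5°) = 12.731 × 4.395 = 55.96.
q = γ·D_f = 18 × 3 = 54 kPa.
For the ½γBN_γ term take γ' = 20.2 − 9.81 = 10.39 kN/m³ (soil below base is submerged).
q·N_q = 54 × 55.957 = 3021.7 kPa
0.5·γ·B·N_γ·s_γ = 0.5 × 10.39 × 2.7 × 92.2 × 0.89 = 1151 kPa
q_ult = 3021.7 + 1151 = 4172.7 kPa.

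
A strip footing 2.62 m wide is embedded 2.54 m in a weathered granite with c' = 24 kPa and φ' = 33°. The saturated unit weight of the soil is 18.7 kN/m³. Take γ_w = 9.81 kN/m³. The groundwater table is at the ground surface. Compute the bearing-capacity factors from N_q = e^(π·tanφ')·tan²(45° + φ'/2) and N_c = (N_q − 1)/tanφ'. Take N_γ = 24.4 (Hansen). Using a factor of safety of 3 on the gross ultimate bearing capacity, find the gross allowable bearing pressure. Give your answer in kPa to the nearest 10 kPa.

N_q = e^(π·tan33°)·tan²(61.5°) = 26.09; N_c = (N_q − 1)/tanφ' = 38.64.
With the water table at the surface the whole profile is submerged: γ' = 18.7 − 9.81 = 8.89 kN/m³, so q = γ'·D_f = 22.581 kPa; the same γ' applies in the ½γBN_γ term.
q_ult = c·N_c + q·N_q + 0.5·γ·B·N_γ
     = 24 × 38.638 + 22.581 × 26.092 + 0.5 × 8.89 × 2.62 × 24.4
     = 927.32 + 589.17 + 284.16 = 1800.7 kPa.
q_all = 1800.7 / 3 = 600.22 kPa.

q_all ≈ 600 kPa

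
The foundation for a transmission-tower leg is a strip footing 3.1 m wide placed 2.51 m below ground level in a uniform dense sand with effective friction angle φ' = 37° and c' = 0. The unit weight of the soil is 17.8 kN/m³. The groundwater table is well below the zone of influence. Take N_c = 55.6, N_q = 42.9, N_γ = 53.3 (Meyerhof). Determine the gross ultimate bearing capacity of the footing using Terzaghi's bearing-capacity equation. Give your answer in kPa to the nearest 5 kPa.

Overburden at base level: q = 17.8 × 2.51 = 44.678 kPa.
Surcharge term q·N_q = 44.678 × 42.9 = 1916.7 kPa; self-weight term 0.5·γ·B·N_γ = 0.5 × 17.8 × 3.1 × 53.3 = 1470.5 kPa.
q_ult = 1916.7 + 1470.5 = 3387.2 kPa.

q_ult ≈ 3385 kPa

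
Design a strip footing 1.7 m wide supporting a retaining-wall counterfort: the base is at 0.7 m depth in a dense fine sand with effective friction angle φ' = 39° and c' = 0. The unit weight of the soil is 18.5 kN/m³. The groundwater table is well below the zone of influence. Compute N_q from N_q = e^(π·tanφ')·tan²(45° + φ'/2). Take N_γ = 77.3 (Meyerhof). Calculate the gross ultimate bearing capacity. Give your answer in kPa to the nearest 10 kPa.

q_ult ≈ 1940 kPa

tan39° = 0.8098, so N_q = e^(π×0.8098)·tan²(64.5°) = 12.731 × 4.395 = 55.96.
Effective surcharge at the founding depth q = γ·D_f = 18.5 × 0.7 = 12.95 kPa.
q_ult = q·N_q + 0.5·γ·B·N_γ
     = 12.95 × 55.957 + 0.5 × 18.5 × 1.7 × 77.3
     = 724.65 + 1215.5 = 1940.2 kPa.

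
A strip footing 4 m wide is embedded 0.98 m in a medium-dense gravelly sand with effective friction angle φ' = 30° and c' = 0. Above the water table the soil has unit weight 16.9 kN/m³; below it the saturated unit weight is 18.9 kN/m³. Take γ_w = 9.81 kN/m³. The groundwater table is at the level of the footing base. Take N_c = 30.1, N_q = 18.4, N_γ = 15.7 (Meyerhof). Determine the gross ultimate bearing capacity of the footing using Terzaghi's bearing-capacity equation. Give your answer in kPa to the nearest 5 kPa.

Overburden at base level: q = 16.9 × 0.98 = 16.562 kPa.
Below the base the soil is submerged, so the ½γBN_γ term uses γ' = 18.9 − 9.81 = 9.09 kN/m³.
Surcharge term q·N_q = 16.562 × 18.4 = 304.74 kPa; self-weight term 0.5·γ·B·N_γ = 0.5 × 9.09 × 4 × 15.7 = 285.43 kPa.
q_ult = 304.74 + 285.43 = 590.17 kPa.

q_ult ≈ 590 kPa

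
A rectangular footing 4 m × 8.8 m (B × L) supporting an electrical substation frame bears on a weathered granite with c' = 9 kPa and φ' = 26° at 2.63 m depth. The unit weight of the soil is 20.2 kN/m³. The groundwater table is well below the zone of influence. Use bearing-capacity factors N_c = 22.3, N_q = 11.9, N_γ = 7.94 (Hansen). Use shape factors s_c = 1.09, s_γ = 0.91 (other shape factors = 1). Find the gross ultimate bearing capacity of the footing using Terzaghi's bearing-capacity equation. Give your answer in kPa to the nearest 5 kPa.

Overburden at base level: q = 20.2 × 2.63 = 53.126 kPa.
Cohesion term c·N_c·s_c = 9 × 22.3 × 1.09 = 218.76 kPa; surcharge term q·N_q = 53.126 × 11.9 = 632.2 kPa; self-weight term 0.5·γ·B·N_γ·s_γ = 0.5 × 20.2 × 4 × 7.94 × 0.91 = 291.91 kPa.
q_ult = 218.76 + 632.2 + 291.91 = 1142.9 kPa.

q_ult ≈ 1145 kPa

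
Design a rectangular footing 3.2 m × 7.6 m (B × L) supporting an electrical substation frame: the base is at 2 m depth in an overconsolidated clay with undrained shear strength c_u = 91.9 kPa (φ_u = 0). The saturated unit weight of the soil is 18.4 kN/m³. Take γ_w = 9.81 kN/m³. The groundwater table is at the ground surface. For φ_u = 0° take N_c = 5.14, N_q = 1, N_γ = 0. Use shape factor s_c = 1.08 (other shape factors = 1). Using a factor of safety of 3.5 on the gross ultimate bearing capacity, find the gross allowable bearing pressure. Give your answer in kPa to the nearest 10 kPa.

With the water table at the surface the whole profile is submerged: γ' = 18.4 − 9.81 = 8.59 kN/m³, so q = γ'·D_f = 17.18 kPa.
q_ult = c·N_c·s_c + q·N_q
     = 91.9 × 5.14 × 1.08 + 17.18 × 1
     = 510.16 + 17.18 = 527.34 kPa.
q_all = 527.34 / 3.5 = 150.67 kPa.

q_all ≈ 150 kPa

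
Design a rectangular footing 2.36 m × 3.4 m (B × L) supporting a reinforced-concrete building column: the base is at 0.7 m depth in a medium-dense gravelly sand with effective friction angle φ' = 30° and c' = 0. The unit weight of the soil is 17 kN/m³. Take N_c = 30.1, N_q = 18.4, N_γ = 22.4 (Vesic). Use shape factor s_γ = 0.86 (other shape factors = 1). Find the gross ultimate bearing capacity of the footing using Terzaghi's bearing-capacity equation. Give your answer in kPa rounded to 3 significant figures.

Effective surcharge at the founding depth q = γ·D_f = 17 × 0.7 = 11.9 kPa.
q_ult = q·N_q + 0.5·γ·B·N_γ·s_γ
     = 11.9 × 18.4 + 0.5 × 17 × 2.36 × 22.4 × 0.86
     = 218.96 + 386.44 = 605.4 kPa.

q_ult ≈ 605 kPa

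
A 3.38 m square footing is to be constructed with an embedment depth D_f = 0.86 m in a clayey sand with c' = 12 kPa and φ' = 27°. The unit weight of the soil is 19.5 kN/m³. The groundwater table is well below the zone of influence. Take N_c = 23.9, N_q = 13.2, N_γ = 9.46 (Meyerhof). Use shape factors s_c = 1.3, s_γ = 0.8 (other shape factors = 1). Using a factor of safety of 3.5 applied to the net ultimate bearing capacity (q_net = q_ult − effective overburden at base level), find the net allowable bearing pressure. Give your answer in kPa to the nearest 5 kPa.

q = γ·D_f = 19.5 × 0.86 = 16.77 kPa.
c·N_c·s_c = 12 × 23.9 × 1.3 = 372.84 kPa
q·N_q = 16.77 × 13.2 = 221.36 kPa
0.5·γ·B·N_γ·s_γ = 0.5 × 19.5 × 3.38 × 9.46 × 0.8 = 249.4 kPa
q_ult = 372.84 + 221.36 + 249.4 = 843.61 kPa.
Net ultimate: q_net = 843.61 − 16.77 = 826.84 kPa.
q_all(net) = 826.84 / 3.5 = 236.24 kPa.

q_all(net) ≈ 235 kPa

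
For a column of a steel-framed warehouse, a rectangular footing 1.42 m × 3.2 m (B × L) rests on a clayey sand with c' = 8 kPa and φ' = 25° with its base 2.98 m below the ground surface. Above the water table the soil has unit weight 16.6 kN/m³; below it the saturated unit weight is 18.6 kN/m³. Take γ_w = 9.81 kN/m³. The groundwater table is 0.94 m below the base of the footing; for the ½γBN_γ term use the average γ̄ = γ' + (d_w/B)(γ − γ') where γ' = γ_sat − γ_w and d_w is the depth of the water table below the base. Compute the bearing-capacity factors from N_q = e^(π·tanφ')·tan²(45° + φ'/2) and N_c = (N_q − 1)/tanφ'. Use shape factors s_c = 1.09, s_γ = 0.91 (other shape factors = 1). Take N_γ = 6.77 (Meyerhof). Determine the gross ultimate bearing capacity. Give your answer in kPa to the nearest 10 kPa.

q_ult ≈ 770 kPa

tan25° = 0.4663, so N_q = e^(π×0.4663)·tan²(57.5°) = 4.327 × 2.464 = 10.66.
N_c = (10.66 − 1)/tan25° = 20.72.
Overburden at base level: q = 16.6 × 2.98 = 49.468 kPa.
The water table is 0.94 m below the base (< B = 1.42 m), so the ½γBN_γ term uses γ̄ = γ' + (d_w/B)(γ − γ') = 8.79 + (0.94/1.42)(16.6 − 8.79) = 13.96 kN/m³.
Cohesion term c·N_c·s_c = 8 × 20.721 × 1.09 = 180.68 kPa; surcharge term q·N_q = 49.468 × 10.662 = 527.43 kPa; self-weight term 0.5·γ·B·N_γ·s_γ = 0.5 × 13.96 × 1.42 × 6.77 × 0.91 = 61.062 kPa.
q_ult = 180.68 + 527.43 + 61.062 = 769.18 kPa.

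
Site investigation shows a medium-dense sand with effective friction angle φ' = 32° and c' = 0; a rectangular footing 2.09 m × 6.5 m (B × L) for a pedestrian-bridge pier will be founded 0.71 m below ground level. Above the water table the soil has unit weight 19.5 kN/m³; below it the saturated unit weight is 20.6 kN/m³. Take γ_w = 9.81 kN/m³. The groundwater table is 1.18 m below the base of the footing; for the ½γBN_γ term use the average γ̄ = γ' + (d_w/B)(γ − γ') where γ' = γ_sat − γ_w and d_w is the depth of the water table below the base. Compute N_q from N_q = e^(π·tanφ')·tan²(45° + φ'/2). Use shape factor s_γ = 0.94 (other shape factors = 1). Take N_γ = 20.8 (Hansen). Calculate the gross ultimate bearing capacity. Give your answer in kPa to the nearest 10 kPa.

tan32° = 0.6249, so N_q = e^(π×0.6249)·tan²(61°) = 7.121 × 3.255 = 23.18.
Overburden at base level: q = 19.5 × 0.71 = 13.845 kPa.
The water table is 1.18 m below the base (< B = 2.09 m), so the ½γBN_γ term uses γ̄ = γ' + (d_w/B)(γ − γ') = 10.79 + (1.18/2.09)(19.5 − 10.79) = 15.708 kN/m³.
Surcharge term q·N_q = 13.845 × 23.177 = 320.88 kPa; self-weight term 0.5·γ·B·N_γ·s_γ = 0.5 × 15.708 × 2.09 × 20.8 × 0.94 = 320.94 kPa.
q_ult = 320.88 + 320.94 = 641.82 kPa.

q_ult ≈ 640 kPa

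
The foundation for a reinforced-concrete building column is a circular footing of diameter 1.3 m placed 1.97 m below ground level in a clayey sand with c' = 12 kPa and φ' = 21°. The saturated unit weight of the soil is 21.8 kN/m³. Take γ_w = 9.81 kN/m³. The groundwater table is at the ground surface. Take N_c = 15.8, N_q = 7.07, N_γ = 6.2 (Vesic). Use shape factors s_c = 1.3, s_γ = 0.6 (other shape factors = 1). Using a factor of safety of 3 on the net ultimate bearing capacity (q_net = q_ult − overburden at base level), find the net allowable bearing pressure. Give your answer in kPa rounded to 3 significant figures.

q_all(net) ≈ 140 kPa

γ' = 21.8 − 9.81 = 11.99 kN/m³ (submerged throughout). q = 11.99 × 1.97 = 23.62 kPa; the same γ' applies in the ½γBN_γ term.
c·N_c·s_c = 12 × 15.8 × 1.3 = 246.48 kPa
q·N_q = 23.62 × 7.07 = 167 kPa
0.5·γ·B·N_γ·s_γ = 0.5 × 11.99 × 1.3 × 6.2 × 0.6 = 28.992 kPa
q_ult = 246.48 + 167 + 28.992 = 442.47 kPa.
q_net = 442.47 − 23.62 = 418.85 kPa.
q_all(net) = 418.85 / 3 = 139.62 kPa.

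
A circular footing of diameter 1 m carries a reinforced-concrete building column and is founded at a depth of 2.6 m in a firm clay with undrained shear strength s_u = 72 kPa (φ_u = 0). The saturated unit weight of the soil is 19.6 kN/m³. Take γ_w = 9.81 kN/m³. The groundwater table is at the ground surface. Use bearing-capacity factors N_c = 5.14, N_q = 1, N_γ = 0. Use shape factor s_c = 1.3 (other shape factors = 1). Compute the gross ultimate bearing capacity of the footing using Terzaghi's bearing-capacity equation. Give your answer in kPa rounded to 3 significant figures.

Water table at ground surface, so effective unit weight γ' = 19.6 − 9.81 = 9.79 kN/m³ is used throughout; overburden q = 9.79 × 2.6 = 25.454 kPa.
Cohesion term c·N_c·s_c = 72 × 5.14 × 1.3 = 481.1 kPa; surcharge term q·N_q = 25.454 × 1 = 25.454 kPa.
q_ult = 481.1 + 25.454 = 506.56 kPa.

q_ult ≈ 507 kPa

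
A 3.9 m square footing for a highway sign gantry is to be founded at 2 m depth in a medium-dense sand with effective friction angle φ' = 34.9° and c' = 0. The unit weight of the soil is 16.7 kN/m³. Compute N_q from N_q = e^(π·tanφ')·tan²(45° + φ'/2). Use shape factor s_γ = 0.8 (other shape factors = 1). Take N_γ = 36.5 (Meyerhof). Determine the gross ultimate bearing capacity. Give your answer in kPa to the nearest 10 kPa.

q_ult ≈ 2050 kPa

tan34.9° = 0.6976, so N_q = e^(π×0.6976)·tan²(62.45°) = 8.95 × 3.674 = 32.89.
Effective surcharge at the founding depth q = γ·D_f = 16.7 × 2 = 33.4 kPa.
q_ult = q·N_q + 0.5·γ·B·N_γ·s_γ
     = 33.4 × 32.885 + 0.5 × 16.7 × 3.9 × 36.5 × 0.8
     = 1098.4 + 950.9 = 2049.3 kPa.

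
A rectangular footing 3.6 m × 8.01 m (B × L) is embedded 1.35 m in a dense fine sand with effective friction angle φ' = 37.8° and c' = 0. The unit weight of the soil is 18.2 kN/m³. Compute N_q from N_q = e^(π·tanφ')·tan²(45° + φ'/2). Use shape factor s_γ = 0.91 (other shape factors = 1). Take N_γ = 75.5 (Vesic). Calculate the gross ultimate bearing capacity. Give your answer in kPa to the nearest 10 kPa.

tan37.8° = 0.7757, so N_q = e^(π×0.7757)·tan²(63.9°) = 11.437 × 4.167 = 47.66.
Overburden at base level: q = 18.2 × 1.35 = 24.57 kPa.
Surcharge term q·N_q = 24.57 × 47.655 = 1170.9 kPa; self-weight term 0.5·γ·B·N_γ·s_γ = 0.5 × 18.2 × 3.6 × 75.5 × 0.91 = 2250.8 kPa.
q_ult = 1170.9 + 2250.8 = 3421.7 kPa.

q_ult ≈ 3420 kPa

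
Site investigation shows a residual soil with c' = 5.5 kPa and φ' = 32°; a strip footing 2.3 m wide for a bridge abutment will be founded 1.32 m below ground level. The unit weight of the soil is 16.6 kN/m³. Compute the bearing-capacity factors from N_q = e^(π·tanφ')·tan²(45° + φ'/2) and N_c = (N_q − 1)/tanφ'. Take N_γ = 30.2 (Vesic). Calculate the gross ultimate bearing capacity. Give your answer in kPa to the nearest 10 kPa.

tan32° = 0.6249, so N_q = e^(π×0.6249)·tan²(61°) = 7.121 × 3.255 = 23.18.
N_c = (23.18 − 1)/tan32° = 35.49.
Effective surcharge at the founding depth q = γ·D_f = 16.6 × 1.32 = 21.912 kPa.
q_ult = c·N_c + q·N_q + 0.5·γ·B·N_γ
     = 5.5 × 35.49 + 21.912 × 23.177 + 0.5 × 16.6 × 2.3 × 30.2
     = 195.2 + 507.85 + 576.52 = 1279.6 kPa.

q_ult ≈ 1280 kPa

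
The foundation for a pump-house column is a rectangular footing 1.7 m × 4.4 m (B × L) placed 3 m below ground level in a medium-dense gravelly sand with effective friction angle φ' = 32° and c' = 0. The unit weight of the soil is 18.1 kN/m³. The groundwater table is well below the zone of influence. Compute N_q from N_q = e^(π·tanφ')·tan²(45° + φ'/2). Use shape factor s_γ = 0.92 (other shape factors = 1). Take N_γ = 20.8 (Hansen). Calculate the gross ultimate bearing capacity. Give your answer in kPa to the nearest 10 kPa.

q_ult ≈ 1550 kPa

tan32° = 0.6249, so N_q = e^(π×0.6249)·tan²(61°) = 7.121 × 3.255 = 23.18.
q = γ·D_f = 18.1 × 3 = 54.3 kPa.
q·N_q = 54.3 × 23.177 = 1258.5 kPa
0.5·γ·B·N_γ·s_γ = 0.5 × 18.1 × 1.7 × 20.8 × 0.92 = 294.41 kPa
q_ult = 1258.5 + 294.41 = 1552.9 kPa.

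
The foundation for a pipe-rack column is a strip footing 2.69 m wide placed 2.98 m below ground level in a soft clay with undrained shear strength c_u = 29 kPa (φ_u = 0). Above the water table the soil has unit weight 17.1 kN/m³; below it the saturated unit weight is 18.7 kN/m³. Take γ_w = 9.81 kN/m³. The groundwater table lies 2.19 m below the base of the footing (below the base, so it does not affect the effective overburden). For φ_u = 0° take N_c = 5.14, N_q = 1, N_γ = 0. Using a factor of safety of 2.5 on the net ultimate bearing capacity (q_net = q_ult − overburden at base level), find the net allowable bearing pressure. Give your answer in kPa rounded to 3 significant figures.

q_all(net) ≈ 59.6 kPa

q = γ·D_f = 17.1 × 2.98 = 50.958 kPa.
c·N_c = 29 × 5.14 = 149.06 kPa
q·N_q = 50.958 × 1 = 50.958 kPa
q_ult = 149.06 + 50.958 = 200.02 kPa.
q_net = 200.02 − 50.958 = 149.06 kPa.
q_all(net) = 149.06 / 2.5 = 59.624 kPa.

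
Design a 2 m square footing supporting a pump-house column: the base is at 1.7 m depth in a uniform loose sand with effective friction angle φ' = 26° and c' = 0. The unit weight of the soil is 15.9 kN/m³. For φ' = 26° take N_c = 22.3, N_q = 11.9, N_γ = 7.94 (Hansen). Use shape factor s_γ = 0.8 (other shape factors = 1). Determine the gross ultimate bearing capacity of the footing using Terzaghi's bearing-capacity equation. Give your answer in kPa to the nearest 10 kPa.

Overburden at base level: q = 15.9 × 1.7 = 27.03 kPa.
Surcharge term q·N_q = 27.03 × 11.9 = 321.66 kPa; self-weight term 0.5·γ·B·N_γ·s_γ = 0.5 × 15.9 × 2 × 7.94 × 0.8 = 101 kPa.
q_ult = 321.66 + 101 = 422.65 kPa.

q_ult ≈ 420 kPa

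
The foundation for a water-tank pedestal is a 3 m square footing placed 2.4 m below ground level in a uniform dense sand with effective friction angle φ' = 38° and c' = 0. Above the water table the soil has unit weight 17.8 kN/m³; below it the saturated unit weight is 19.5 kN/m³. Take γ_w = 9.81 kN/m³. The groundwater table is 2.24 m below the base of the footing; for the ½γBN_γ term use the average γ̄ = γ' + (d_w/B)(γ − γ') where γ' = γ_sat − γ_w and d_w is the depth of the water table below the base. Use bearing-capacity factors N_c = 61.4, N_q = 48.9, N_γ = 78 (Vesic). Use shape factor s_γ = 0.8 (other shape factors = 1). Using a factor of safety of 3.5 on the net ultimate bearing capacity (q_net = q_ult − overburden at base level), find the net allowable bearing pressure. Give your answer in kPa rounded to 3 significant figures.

q = γ·D_f = 17.8 × 2.4 = 42.72 kPa.
γ' = 9.69 kN/m³; averaging over the depth B below the base, γ̄ = γ' + (d_w/B)(γ − γ') = 15.745 kN/m³.
q·N_q = 42.72 × 48.9 = 2089 kPa
0.5·γ·B·N_γ·s_γ = 0.5 × 15.745 × 3 × 78 × 0.8 = 1473.8 kPa
q_ult = 2089 + 1473.8 = 3562.8 kPa.
q_net = 3562.8 − 42.72 = 3520.1 kPa.
q_all(net) = 3520.1 / 3.5 = 1005.7 kPa.

q_all(net) ≈ 1010 kPa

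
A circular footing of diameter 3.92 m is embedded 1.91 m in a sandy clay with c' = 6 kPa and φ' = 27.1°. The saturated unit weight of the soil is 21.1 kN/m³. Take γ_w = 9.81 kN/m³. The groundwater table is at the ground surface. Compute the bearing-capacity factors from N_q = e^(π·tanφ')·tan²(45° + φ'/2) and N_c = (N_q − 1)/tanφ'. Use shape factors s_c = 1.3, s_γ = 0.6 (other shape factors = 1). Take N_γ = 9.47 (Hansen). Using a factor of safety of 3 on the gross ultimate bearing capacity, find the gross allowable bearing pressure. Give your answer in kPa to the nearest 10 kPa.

N_q = e^(π·tan27.1°)·tan²(58.55°) = 13.34; N_c = (N_q − 1)/tanφ' = 24.12.
γ' = 21.1 − 9.81 = 11.29 kN/m³ (submerged throughout). q = 11.29 × 1.91 = 21.564 kPa; the same γ' applies in the ½γBN_γ term.
c·N_c·s_c = 6 × 24.12 × 1.3 = 188.14 kPa
q·N_q = 21.564 × 13.343 = 287.72 kPa
0.5·γ·B·N_γ·s_γ = 0.5 × 11.29 × 3.92 × 9.47 × 0.6 = 125.73 kPa
q_ult = 188.14 + 287.72 + 125.73 = 601.6 kPa.
q_all = 601.6 / 3 = 200.53 kPa.

q_all ≈ 200 kPa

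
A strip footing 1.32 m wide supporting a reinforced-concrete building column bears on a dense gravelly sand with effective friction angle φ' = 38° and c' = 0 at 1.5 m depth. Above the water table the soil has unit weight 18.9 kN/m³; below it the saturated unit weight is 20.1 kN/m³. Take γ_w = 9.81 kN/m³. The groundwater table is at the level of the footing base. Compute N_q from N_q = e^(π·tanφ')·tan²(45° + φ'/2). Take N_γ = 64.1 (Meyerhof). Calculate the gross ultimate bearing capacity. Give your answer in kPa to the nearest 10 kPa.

tan38° = 0.7813, so N_q = e^(π×0.7813)·tan²(64°) = 11.64 × 4.204 = 48.93.
Effective surcharge at the founding depth q = γ·D_f = 18.9 × 1.5 = 28.35 kPa.
The water table coincides with the base, so in the self-weight term γ → γ' = 10.29 kN/m³.
q_ult = q·N_q + 0.5·γ·B·N_γ
     = 28.35 × 48.933 + 0.5 × 10.29 × 1.32 × 64.1
     = 1387.3 + 435.33 = 1822.6 kPa.

q_ult ≈ 1820 kPa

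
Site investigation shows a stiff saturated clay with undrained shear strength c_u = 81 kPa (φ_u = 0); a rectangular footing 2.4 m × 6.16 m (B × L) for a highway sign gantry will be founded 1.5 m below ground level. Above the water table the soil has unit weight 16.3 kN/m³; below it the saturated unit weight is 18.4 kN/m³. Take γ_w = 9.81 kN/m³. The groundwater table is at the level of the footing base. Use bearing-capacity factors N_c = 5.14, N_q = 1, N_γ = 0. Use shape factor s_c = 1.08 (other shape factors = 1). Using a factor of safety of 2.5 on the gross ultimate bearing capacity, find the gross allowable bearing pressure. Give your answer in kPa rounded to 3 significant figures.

q_all ≈ 190 kPa

Overburden at base level: q = 16.3 × 1.5 = 24.45 kPa.
Cohesion term c·N_c·s_c = 81 × 5.14 × 1.08 = 449.65 kPa; surcharge term q·N_q = 24.45 × 1 = 24.45 kPa.
q_ult = 449.65 + 24.45 = 474.1 kPa.
q_all = 474.1 / 2.5 = 189.64 kPa.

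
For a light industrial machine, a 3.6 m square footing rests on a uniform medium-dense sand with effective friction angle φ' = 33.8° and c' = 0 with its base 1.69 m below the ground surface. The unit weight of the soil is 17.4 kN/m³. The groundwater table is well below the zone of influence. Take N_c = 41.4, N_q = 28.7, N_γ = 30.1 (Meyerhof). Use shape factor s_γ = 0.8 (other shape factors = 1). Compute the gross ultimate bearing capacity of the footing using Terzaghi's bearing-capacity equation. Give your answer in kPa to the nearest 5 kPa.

q = γ·D_f = 17.4 × 1.69 = 29.406 kPa.
q·N_q = 29.406 × 28.7 = 843.95 kPa
0.5·γ·B·N_γ·s_γ = 0.5 × 17.4 × 3.6 × 30.1 × 0.8 = 754.19 kPa
q_ult = 843.95 + 754.19 = 1598.1 kPa.

q_ult ≈ 1600 kPa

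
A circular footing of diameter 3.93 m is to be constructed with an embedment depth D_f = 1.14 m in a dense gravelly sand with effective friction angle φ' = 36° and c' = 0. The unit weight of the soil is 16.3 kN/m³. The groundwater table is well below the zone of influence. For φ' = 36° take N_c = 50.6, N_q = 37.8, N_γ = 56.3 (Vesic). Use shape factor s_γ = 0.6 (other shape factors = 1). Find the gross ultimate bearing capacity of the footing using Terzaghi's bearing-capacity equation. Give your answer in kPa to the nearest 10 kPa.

q_ult ≈ 1780 kPa

Overburden at base level: q = 16.3 × 1.14 = 18.582 kPa.
Surcharge term q·N_q = 18.582 × 37.8 = 702.4 kPa; self-weight term 0.5·γ·B·N_γ·s_γ = 0.5 × 16.3 × 3.93 × 56.3 × 0.6 = 1082 kPa.
q_ult = 702.4 + 1082 = 1784.4 kPa.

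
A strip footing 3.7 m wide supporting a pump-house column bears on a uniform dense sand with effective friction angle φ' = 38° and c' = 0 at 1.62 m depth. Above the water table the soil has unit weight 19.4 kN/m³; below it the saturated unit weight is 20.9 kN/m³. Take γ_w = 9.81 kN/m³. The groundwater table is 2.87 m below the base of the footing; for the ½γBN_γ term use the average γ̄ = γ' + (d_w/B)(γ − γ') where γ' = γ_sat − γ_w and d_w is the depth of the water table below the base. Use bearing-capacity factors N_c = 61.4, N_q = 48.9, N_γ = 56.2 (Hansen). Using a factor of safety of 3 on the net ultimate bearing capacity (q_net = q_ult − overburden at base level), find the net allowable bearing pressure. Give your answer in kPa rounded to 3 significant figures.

Overburden at base level: q = 19.4 × 1.62 = 31.428 kPa.
The water table is 2.87 m below the base (< B = 3.7 m), so the ½γBN_γ term uses γ̄ = γ' + (d_w/B)(γ − γ') = 11.09 + (2.87/3.7)(19.4 − 11.09) = 17.536 kN/m³.
Surcharge term q·N_q = 31.428 × 48.9 = 1536.8 kPa; self-weight term 0.5·γ·B·N_γ = 0.5 × 17.536 × 3.7 × 56.2 = 1823.2 kPa.
q_ult = 1536.8 + 1823.2 = 3360 kPa.
q_net = 3360 − 31.428 = 3328.6 kPa.
q_all(net) = 3328.6 / 3 = 1109.5 kPa.

q_all(net) ≈ 1110 kPa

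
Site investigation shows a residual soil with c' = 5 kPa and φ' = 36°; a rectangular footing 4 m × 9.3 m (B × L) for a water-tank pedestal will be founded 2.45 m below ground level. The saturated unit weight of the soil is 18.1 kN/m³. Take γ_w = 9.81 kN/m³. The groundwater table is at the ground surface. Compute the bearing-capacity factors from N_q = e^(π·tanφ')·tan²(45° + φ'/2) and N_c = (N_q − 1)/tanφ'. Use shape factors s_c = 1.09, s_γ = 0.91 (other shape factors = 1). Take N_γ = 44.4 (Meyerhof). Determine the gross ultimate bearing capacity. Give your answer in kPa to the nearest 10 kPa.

tan36° = 0.7265, so N_q = e^(π×0.7265)·tan²(63°) = 9.801 × 3.852 = 37.75.
N_c = (37.75 − 1)/tan36° = 50.59.
With the water table at the surface the whole profile is submerged: γ' = 18.1 − 9.81 = 8.29 kN/m³, so q = γ'·D_f = 20.311 kPa; the same γ' applies in the ½γBN_γ term.
q_ult = c·N_c·s_c + q·N_q + 0.5·γ·B·N_γ·s_γ
     = 5 × 50.585 × 1.09 + 20.311 × 37.752 + 0.5 × 8.29 × 4 × 44.4 × 0.91
     = 275.69 + 766.77 + 669.9 = 1712.4 kPa.

q_ult ≈ 1710 kPa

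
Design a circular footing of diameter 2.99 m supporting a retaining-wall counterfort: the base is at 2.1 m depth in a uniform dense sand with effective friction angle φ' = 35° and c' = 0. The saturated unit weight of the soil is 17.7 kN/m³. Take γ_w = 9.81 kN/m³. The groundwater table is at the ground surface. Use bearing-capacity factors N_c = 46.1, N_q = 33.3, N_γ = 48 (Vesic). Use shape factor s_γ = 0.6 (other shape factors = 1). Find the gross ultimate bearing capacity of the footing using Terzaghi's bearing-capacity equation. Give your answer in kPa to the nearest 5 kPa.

γ' = 17.7 − 9.81 = 7.89 kN/m³ (submerged throughout). q = 7.89 × 2.1 = 16.569 kPa; the same γ' applies in the ½γBN_γ term.
q·N_q = 16.569 × 33.3 = 551.75 kPa
0.5·γ·B·N_γ·s_γ = 0.5 × 7.89 × 2.99 × 48 × 0.6 = 339.71 kPa
q_ult = 551.75 + 339.71 = 891.46 kPa.

q_ult ≈ 890 kPa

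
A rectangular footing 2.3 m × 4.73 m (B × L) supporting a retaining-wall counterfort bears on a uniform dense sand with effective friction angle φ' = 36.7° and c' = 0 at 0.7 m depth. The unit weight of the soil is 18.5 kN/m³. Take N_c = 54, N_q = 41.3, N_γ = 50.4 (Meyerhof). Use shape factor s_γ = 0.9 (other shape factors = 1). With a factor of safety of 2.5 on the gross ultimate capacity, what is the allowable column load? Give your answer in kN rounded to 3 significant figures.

P_all ≈ 6530 kN

Effective surcharge at the founding depth q = γ·D_f = 18.5 × 0.7 = 12.95 kPa.
q_ult = q·N_q + 0.5·γ·B·N_γ·s_γ
     = 12.95 × 41.3 + 0.5 × 18.5 × 2.3 × 50.4 × 0.9
     = 534.83 + 965.03 = 1499.9 kPa.
Gross allowable pressure q_all = 1499.9 / 2.5 = 599.95 kPa.
Footing area = 10.879 m², so allowable column load = 599.95 × 10.879 = 6526.8 kN.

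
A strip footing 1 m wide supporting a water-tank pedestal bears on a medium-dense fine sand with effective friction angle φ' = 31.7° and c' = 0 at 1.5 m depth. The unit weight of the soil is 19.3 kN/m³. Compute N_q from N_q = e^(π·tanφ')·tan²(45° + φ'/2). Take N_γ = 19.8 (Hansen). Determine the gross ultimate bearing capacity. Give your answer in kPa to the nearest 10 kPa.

q_ult ≈ 840 kPa

tan31.7° = 0.6176, so N_q = e^(π×0.6176)·tan²(60.85°) = 6.961 × 3.215 = 22.38.
Effective surcharge at the founding depth q = γ·D_f = 19.3 × 1.5 = 28.95 kPa.
q_ult = q·N_q + 0.5·γ·B·N_γ
     = 28.95 × 22.377 + 0.5 × 19.3 × 1 × 19.8
     = 647.81 + 191.07 = 838.88 kPa.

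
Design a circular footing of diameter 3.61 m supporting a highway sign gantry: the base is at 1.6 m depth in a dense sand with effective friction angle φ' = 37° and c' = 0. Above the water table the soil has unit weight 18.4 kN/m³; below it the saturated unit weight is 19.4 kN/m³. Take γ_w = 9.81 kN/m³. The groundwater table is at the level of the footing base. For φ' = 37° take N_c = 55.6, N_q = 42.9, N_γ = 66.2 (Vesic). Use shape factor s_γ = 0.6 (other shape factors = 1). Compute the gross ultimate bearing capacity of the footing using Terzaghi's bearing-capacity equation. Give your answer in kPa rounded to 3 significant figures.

q_ult ≈ 1950 kPa

Overburden at base level: q = 18.4 × 1.6 = 29.44 kPa.
Below the base the soil is submerged, so the ½γBN_γ term uses γ' = 19.4 − 9.81 = 9.59 kN/m³.
Surcharge term q·N_q = 29.44 × 42.9 = 1263 kPa; self-weight term 0.5·γ·B·N_γ·s_γ = 0.5 × 9.59 × 3.61 × 66.2 × 0.6 = 687.55 kPa.
q_ult = 1263 + 687.55 = 1950.5 kPa.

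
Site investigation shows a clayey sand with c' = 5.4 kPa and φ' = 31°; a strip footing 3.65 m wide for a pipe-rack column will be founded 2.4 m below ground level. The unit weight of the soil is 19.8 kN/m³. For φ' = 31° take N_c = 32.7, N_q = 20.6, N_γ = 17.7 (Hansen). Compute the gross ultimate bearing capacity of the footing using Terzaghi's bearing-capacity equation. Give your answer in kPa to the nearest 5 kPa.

Overburden at base level: q = 19.8 × 2.4 = 47.52 kPa.
Cohesion term c·N_c = 5.4 × 32.7 = 176.58 kPa; surcharge term q·N_q = 47.52 × 20.6 = 978.91 kPa; self-weight term 0.5·γ·B·N_γ = 0.5 × 19.8 × 3.65 × 17.7 = 639.59 kPa.
q_ult = 176.58 + 978.91 + 639.59 = 1795.1 kPa.

q_ult ≈ 1795 kPa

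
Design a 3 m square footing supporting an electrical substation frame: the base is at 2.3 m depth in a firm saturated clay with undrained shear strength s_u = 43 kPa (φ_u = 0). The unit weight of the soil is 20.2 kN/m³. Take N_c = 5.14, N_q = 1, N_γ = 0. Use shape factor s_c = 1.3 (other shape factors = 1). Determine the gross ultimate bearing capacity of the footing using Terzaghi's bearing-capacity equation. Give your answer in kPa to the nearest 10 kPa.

q = γ·D_f = 20.2 × 2.3 = 46.46 kPa.
c·N_c·s_c = 43 × 5.14 × 1.3 = 287.33 kPa
q·N_q = 46.46 × 1 = 46.46 kPa
q_ult = 287.33 + 46.46 = 333.79 kPa.

q_ult ≈ 330 kPa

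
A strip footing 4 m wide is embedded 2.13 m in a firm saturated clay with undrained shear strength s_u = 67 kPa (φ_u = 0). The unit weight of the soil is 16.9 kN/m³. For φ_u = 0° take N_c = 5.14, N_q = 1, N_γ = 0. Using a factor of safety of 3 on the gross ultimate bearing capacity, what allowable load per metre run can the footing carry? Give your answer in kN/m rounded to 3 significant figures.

q = γ·D_f = 16.9 × 2.13 = 35.997 kPa.
c·N_c = 67 × 5.14 = 344.38 kPa
q·N_q = 35.997 × 1 = 35.997 kPa
q_ult = 344.38 + 35.997 = 380.38 kPa.
Gross allowable pressure q_all = 380.38 / 3 = 126.79 kPa.
Allowable wall load = q_all × B = 126.79 × 4 = 507.17 kN per metre run.

≈ 507 kN/m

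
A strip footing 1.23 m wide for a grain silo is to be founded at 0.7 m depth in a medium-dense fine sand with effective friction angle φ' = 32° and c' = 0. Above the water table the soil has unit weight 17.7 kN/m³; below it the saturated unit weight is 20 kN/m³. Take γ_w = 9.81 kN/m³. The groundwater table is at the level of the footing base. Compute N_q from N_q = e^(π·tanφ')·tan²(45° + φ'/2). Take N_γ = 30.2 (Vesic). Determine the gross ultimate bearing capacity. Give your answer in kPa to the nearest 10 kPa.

tan32° = 0.6249, so N_q = e^(π×0.6249)·tan²(61°) = 7.121 × 3.255 = 23.18.
q = γ·D_f = 17.7 × 0.7 = 12.39 kPa.
For the ½γBN_γ term take γ' = 20 − 9.81 = 10.19 kN/m³ (soil below base is submerged).
q·N_q = 12.39 × 23.177 = 287.16 kPa
0.5·γ·B·N_γ = 0.5 × 10.19 × 1.23 × 30.2 = 189.26 kPa
q_ult = 287.16 + 189.26 = 476.42 kPa.

q_ult ≈ 480 kPa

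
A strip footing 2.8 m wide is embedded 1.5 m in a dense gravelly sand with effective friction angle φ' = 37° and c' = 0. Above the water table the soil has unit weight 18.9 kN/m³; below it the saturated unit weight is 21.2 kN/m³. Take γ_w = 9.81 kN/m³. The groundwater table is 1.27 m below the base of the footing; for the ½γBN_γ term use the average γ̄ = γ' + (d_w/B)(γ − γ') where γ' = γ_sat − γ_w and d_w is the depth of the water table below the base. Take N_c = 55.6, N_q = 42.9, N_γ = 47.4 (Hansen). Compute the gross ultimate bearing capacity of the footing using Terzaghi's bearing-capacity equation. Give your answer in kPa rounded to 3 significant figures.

q_ult ≈ 2200 kPa

Overburden at base level: q = 18.9 × 1.5 = 28.35 kPa.
The water table is 1.27 m below the base (< B = 2.8 m), so the ½γBN_γ term uses γ̄ = γ' + (d_w/B)(γ − γ') = 11.39 + (1.27/2.8)(18.9 − 11.39) = 14.796 kN/m³.
Surcharge term q·N_q = 28.35 × 42.9 = 1216.2 kPa; self-weight term 0.5·γ·B·N_γ = 0.5 × 14.796 × 2.8 × 47.4 = 981.88 kPa.
q_ult = 1216.2 + 981.88 = 2198.1 kPa.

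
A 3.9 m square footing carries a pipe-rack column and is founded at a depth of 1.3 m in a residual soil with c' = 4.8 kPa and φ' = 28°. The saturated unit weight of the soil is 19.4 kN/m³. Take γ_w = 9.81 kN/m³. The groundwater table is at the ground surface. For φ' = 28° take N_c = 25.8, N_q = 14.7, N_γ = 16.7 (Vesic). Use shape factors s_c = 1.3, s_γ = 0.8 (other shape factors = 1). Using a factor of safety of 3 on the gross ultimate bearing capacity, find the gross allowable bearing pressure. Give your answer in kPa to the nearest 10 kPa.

q_all ≈ 200 kPa

γ' = 19.4 − 9.81 = 9.59 kN/m³ (submerged throughout). q = 9.59 × 1.3 = 12.467 kPa; the same γ' applies in the ½γBN_γ term.
c·N_c·s_c = 4.8 × 25.8 × 1.3 = 160.99 kPa
q·N_q = 12.467 × 14.7 = 183.26 kPa
0.5·γ·B·N_γ·s_γ = 0.5 × 9.59 × 3.9 × 16.7 × 0.8 = 249.84 kPa
q_ult = 160.99 + 183.26 + 249.84 = 594.1 kPa.
q_all = 594.1 / 3 = 198.03 kPa.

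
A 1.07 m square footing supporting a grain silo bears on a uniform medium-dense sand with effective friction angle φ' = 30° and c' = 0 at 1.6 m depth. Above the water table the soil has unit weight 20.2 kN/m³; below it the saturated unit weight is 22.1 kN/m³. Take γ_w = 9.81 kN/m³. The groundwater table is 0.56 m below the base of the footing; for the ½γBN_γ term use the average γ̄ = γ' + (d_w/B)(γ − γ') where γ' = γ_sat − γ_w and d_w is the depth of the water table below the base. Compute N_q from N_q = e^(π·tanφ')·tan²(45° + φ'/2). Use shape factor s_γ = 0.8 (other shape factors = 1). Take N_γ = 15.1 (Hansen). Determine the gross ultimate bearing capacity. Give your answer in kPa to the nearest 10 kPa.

q_ult ≈ 700 kPa

tan30° = 0.5774, so N_q = e^(π×0.5774)·tan²(60°) = 6.134 × 3.0 = 18.4.
q = γ·D_f = 20.2 × 1.6 = 32.32 kPa.
γ' = 12.29 kN/m³; averaging over the depth B below the base, γ̄ = γ' + (d_w/B)(γ − γ') = 16.43 kN/m³.
q·N_q = 32.32 × 18.401 = 594.72 kPa
0.5·γ·B·N_γ·s_γ = 0.5 × 16.43 × 1.07 × 15.1 × 0.8 = 106.18 kPa
q_ult = 594.72 + 106.18 = 700.91 kPa.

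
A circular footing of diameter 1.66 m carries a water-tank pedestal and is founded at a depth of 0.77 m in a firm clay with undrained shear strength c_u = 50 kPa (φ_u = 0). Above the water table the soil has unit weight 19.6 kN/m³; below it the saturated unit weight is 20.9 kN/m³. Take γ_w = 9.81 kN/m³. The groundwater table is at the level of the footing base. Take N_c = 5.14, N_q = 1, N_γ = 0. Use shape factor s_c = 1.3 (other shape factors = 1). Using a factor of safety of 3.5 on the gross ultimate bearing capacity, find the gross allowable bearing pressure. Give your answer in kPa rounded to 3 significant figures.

Effective surcharge at the founding depth q = γ·D_f = 19.6 × 0.77 = 15.092 kPa.
q_ult = c·N_c·s_c + q·N_q
     = 50 × 5.14 × 1.3 + 15.092 × 1
     = 334.1 + 15.092 = 349.19 kPa.
q_all = 349.19 / 3.5 = 99.769 kPa.

q_all ≈ 99.8 kPa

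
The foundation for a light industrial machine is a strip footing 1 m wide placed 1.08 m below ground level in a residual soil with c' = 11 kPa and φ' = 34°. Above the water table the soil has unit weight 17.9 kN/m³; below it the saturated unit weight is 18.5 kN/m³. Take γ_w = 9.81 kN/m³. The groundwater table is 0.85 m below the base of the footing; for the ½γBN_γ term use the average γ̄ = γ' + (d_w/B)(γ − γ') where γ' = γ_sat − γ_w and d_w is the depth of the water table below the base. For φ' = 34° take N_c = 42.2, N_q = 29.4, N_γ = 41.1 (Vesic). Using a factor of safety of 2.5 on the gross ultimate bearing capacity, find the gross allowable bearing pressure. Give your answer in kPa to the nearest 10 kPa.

q_all ≈ 550 kPa

q = γ·D_f = 17.9 × 1.08 = 19.332 kPa.
γ' = 8.69 kN/m³; averaging over the depth B below the base, γ̄ = γ' + (d_w/B)(γ − γ') = 16.518 kN/m³.
c·N_c = 11 × 42.2 = 464.2 kPa
q·N_q = 19.332 × 29.4 = 568.36 kPa
0.5·γ·B·N_γ = 0.5 × 16.518 × 1 × 41.1 = 339.46 kPa
q_ult = 464.2 + 568.36 + 339.46 = 1372 kPa.
q_all = 1372 / 2.5 = 548.81 kPa.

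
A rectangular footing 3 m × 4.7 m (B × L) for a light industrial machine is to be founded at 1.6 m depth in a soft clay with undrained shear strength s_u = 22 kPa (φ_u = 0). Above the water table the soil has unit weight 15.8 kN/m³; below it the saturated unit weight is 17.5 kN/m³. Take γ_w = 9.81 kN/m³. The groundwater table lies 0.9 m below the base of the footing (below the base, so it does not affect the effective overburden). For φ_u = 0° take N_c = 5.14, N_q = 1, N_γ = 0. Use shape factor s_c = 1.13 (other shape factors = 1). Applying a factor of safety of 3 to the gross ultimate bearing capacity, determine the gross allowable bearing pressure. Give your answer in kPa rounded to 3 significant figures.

Overburden at base level: q = 15.8 × 1.6 = 25.28 kPa.
Cohesion term c·N_c·s_c = 22 × 5.14 × 1.13 = 127.78 kPa; surcharge term q·N_q = 25.28 × 1 = 25.28 kPa.
q_ult = 127.78 + 25.28 = 153.06 kPa.
q_all = q_ult / FS = 153.06 / 3 = 51.02 kPa.

q_all ≈ 51 kPa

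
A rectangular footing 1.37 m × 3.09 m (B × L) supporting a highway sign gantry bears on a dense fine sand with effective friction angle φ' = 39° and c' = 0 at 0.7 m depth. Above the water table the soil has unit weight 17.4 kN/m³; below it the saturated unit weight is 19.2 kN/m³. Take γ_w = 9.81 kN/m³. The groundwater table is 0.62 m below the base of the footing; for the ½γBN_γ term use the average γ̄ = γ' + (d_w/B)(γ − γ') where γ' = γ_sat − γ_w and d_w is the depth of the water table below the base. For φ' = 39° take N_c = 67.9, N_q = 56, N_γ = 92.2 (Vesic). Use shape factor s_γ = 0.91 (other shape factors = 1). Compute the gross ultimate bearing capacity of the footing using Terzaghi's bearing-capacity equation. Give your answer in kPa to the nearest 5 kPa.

Overburden at base level: q = 17.4 × 0.7 = 12.18 kPa.
The water table is 0.62 m below the base (< B = 1.37 m), so the ½γBN_γ term uses γ̄ = γ' + (d_w/B)(γ − γ') = 9.39 + (0.62/1.37)(17.4 − 9.39) = 13.015 kN/m³.
Surcharge term q·N_q = 12.18 × 56 = 682.08 kPa; self-weight term 0.5·γ·B·N_γ·s_γ = 0.5 × 13.015 × 1.37 × 92.2 × 0.91 = 748.01 kPa.
q_ult = 682.08 + 748.01 = 1430.1 kPa.

q_ult ≈ 1430 kPa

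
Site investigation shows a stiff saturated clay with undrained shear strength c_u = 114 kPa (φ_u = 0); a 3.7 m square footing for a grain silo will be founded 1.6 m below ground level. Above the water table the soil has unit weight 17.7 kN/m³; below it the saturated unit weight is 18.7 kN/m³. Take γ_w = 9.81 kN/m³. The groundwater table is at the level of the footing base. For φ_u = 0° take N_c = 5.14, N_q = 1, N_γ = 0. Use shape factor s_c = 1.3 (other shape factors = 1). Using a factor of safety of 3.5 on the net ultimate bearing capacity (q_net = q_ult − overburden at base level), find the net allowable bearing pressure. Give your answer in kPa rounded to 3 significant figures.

Effective surcharge at the founding depth q = γ·D_f = 17.7 × 1.6 = 28.32 kPa.
q_ult = c·N_c·s_c + q·N_q
     = 114 × 5.14 × 1.3 + 28.32 × 1
     = 761.75 + 28.32 = 790.07 kPa.
q_net = 790.07 − 28.32 = 761.75 kPa.
q_all(net) = 761.75 / 3.5 = 217.64 kPa.

q_all(net) ≈ 218 kPa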